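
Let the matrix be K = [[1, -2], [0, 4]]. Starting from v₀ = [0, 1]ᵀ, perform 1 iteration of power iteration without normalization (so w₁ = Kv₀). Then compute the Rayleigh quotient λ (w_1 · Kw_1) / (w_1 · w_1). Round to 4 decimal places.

4.2000

w1 = Kv₀ = (1·0 + (-2)·1; 0·0 + 4·1) = (-2, 4)
Kw1 = (-10, 16)
w1·Kw1 = (-2)·(-10) + 4·16 = 84; w1·w1 = (-2)·(-2) + 4·4 = 20
λ ≈ 84/20 = 4.2000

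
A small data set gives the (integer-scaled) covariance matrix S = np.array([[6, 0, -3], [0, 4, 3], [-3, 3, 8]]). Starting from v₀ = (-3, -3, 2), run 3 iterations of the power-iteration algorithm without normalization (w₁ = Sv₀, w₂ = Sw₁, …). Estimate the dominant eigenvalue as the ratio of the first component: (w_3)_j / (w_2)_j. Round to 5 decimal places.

w1 = Sv₀ = (-24, -6, 16)
w2 = Sw1 = (-192, 24, 182)
w3 = Sw2 = (-1698, 642, 2104)
Ratio at component: -1698 / -192 = 8.84375

λ ≈ 8.84375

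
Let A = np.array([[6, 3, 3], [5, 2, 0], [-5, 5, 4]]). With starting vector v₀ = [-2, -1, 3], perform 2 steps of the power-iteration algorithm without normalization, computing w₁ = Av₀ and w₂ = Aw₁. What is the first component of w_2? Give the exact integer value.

w1 = Av₀ = (6·(-2) + 3·(-1) + 3·3; 5·(-2) + 2·(-1) + 0·3; (-5)·(-2) + 5·(-1) + 4·3) = (-6, -12, 17)
w2 = Aw1 = (6·(-6) + 3·(-12) + 3·17; 5·(-6) + 2·(-12) + 0·17; (-5)·(-6) + 5·(-12) + 4·17) = (-21, -54, 38)
The requested component of w2 is -21.

-21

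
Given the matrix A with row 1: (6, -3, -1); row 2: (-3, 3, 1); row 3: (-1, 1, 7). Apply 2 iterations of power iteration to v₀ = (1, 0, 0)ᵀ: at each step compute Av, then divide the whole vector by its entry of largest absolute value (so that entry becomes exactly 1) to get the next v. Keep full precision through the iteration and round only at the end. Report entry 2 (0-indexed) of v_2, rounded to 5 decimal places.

-0.34783

Av0 = (6.000000, -3.000000, -1.000000); divide by 6.000000 → v1 = (1.000000, -0.500000, -0.166667)
Av1 = (7.666667, -4.666667, -2.666667); divide by 7.666667 → v2 = (1.000000, -0.608696, -0.347826)
Requested entry of v2: -16/46 = -0.34783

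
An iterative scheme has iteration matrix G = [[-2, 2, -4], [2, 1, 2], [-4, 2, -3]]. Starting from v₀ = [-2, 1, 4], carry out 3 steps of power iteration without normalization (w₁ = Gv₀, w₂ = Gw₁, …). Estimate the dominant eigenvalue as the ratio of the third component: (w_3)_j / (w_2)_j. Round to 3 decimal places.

w1 = Gv₀ = ((-2)·(-2) + 2·1 + (-4)·4; 2·(-2) + 1·1 + 2·4; (-4)·(-2) + 2·1 + (-3)·4) = (-10, 5, -2)
w2 = Gw1 = ((-2)·(-10) + 2·5 + (-4)·(-2); 2·(-10) + 1·5 + 2·(-2); (-4)·(-10) + 2·5 + (-3)·(-2)) = (38, -19, 56)
w3 = Gw2 = (-338, 169, -358)
Ratio at component: -358 / 56 = -6.393

-6.393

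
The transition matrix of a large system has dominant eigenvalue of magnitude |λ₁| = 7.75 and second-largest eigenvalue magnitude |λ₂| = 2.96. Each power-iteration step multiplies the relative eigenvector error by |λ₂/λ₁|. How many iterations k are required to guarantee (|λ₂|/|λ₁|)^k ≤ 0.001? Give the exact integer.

8

|λ₂/λ₁| = 2.96/7.75 = 0.38194
Need k ≥ ln(0.001) / ln(0.38194) = -6.9078 / -0.9625 ≈ 7.177
Smallest integer k satisfying the bound: 8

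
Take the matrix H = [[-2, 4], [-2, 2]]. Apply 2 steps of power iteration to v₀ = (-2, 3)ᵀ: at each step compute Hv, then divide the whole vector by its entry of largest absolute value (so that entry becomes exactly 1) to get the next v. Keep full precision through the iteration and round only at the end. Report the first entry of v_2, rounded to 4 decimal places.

-0.6667

Hv0 = (16.00000, 10.00000); divide by 16.00000 → v1 = (1.00000, 0.62500)
Hv1 = (0.50000, -0.75000); divide by -0.75000 → v2 = (-0.66667, 1.00000)
Requested entry of v2: 8/-12 = -0.6667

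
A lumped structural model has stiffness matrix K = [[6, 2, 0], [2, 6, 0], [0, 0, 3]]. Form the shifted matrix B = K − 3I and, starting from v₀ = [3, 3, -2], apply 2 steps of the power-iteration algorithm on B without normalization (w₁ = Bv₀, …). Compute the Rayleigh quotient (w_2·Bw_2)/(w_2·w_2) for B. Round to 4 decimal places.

μ ≈ 5.0000

B = K − 3I has rows (3, 2, 0); (2, 3, 0); (0, 0, 0)
w1 = Bv₀ = (3·3 + 2·3 + 0·(-2); 2·3 + 3·3 + 0·(-2); 0·3 + 0·3 + 0·(-2)) = (15, 15, 0)
w2 = Bw1 = (3·15 + 2·15 + 0·0; 2·15 + 3·15 + 0·0; 0·15 + 0·15 + 0·0) = (75, 75, 0)
Bw2 = (375, 375, 0)
w2·Bw2 = 56250; w2·w2 = 11250; μ ≈ 56250/11250 = 5.0000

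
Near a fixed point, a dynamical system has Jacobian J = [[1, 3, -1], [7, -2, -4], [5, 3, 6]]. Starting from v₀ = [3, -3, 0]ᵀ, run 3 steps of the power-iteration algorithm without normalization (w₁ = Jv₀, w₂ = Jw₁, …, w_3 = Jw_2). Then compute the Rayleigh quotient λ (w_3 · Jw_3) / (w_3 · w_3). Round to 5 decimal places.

-1.79496

w1 = Jv₀ = (1·3 + 3·(-3) + (-1)·0; 7·3 + (-2)·(-3) + (-4)·0; 5·3 + 3·(-3) + 6·0) = (-6, 27, 6)
w2 = Jw1 = (1·(-6) + 3·27 + (-1)·6; 7·(-6) + (-2)·27 + (-4)·6; 5·(-6) + 3·27 + 6·6) = (69, -120, 87)
w3 = Jw2 = (-378, 375, 507)
Jw3 = (240, -5424, 2277)
w3·Jw3 = (-378)·240 + 375·(-5424) + 507·2277 = -970281; w3·w3 = (-378)·(-378) + 375·375 + 507·507 = 540558
λ ≈ -970281/540558 = -1.79496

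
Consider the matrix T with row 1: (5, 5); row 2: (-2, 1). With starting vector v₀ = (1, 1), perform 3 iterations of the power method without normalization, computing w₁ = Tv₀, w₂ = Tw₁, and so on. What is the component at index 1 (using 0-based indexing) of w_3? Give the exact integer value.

w1 = Tv₀ = (5·1 + 5·1; (-2)·1 + 1·1) = (10, -1)
w2 = Tw1 = (5·10 + 5·(-1); (-2)·10 + 1·(-1)) = (45, -21)
w3 = Tw2 = (120, -111)
The requested component of w3 is -111.

-111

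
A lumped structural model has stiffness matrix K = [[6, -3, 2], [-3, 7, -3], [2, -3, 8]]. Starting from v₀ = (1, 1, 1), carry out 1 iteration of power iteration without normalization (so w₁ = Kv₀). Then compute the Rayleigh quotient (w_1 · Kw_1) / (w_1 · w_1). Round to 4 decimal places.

w1 = Kv₀ = (6·1 + (-3)·1 + 2·1; (-3)·1 + 7·1 + (-3)·1; 2·1 + (-3)·1 + 8·1) = (5, 1, 7)
Kw1 = (41, -29, 63)
w1·Kw1 = 5·41 + 1·(-29) + 7·63 = 617; w1·w1 = 5·5 + 1·1 + 7·7 = 75
λ ≈ 617/75 = 8.2267

8.2267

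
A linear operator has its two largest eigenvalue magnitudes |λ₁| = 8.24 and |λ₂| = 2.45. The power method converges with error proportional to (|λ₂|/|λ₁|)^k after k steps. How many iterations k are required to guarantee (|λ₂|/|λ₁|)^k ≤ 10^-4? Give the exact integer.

|λ₂/λ₁| = 2.45/8.24 = 0.29733
Need k ≥ ln(10^-4) / ln(0.29733) = -9.2103 / -1.2129 ≈ 7.594
Smallest integer k satisfying the bound: 8

8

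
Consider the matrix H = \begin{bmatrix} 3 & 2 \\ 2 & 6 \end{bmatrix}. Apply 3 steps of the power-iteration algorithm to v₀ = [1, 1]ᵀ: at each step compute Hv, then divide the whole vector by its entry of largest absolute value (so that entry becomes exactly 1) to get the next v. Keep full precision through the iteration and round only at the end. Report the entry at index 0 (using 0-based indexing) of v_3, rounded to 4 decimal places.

Hv0 = (5.00000, 8.00000); divide by 8.00000 → v1 = (0.62500, 1.00000)
Hv1 = (3.87500, 7.25000); divide by 7.25000 → v2 = (0.53448, 1.00000)
Hv2 = (3.60345, 7.06897); divide by 7.06897 → v3 = (0.50976, 1.00000)
Requested entry of v3: 209/410 = 0.5098

0.5098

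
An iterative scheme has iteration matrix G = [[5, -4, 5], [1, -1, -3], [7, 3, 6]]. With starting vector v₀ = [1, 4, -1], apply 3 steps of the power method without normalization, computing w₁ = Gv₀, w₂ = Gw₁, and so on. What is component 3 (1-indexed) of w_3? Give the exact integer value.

-474

w1 = Gv₀ = (5·1 + (-4)·4 + 5·(-1); 1·1 + (-1)·4 + (-3)·(-1); 7·1 + 3·4 + 6·(-1)) = (-16, 0, 13)
w2 = Gw1 = (5·(-16) + (-4)·0 + 5·13; 1·(-16) + (-1)·0 + (-3)·13; 7·(-16) + 3·0 + 6·13) = (-15, -55, -34)
w3 = Gw2 = (-25, 142, -474)
The requested component of w3 is -474.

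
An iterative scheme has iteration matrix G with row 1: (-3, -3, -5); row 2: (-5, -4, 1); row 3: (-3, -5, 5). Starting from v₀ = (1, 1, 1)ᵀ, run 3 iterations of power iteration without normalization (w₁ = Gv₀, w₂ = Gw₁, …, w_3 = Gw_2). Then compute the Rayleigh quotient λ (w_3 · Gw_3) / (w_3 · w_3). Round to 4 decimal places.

w1 = Gv₀ = ((-3)·1 + (-3)·1 + (-5)·1; (-5)·1 + (-4)·1 + 1·1; (-3)·1 + (-5)·1 + 5·1) = (-11, -8, -3)
w2 = Gw1 = ((-3)·(-11) + (-3)·(-8) + (-5)·(-3); (-5)·(-11) + (-4)·(-8) + 1·(-3); (-3)·(-11) + (-5)·(-8) + 5·(-3)) = (72, 84, 58)
w3 = Gw2 = (-758, -638, -346)
Gw3 = (5918, 5996, 3734)
w3·Gw3 = (-758)·5918 + (-638)·5996 + (-346)·3734 = -9603256; w3·w3 = (-758)·(-758) + (-638)·(-638) + (-346)·(-346) = 1101324
λ ≈ -9603256/1101324 = -8.7197

-8.7197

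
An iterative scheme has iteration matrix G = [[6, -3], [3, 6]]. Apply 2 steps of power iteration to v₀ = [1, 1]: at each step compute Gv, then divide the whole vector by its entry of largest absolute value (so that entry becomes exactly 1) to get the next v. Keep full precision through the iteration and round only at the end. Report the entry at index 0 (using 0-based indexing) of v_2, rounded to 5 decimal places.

Gv0 = (3.000000, 9.000000); divide by 9.000000 → v1 = (0.333333, 1.000000)
Gv1 = (-1.000000, 7.000000); divide by 7.000000 → v2 = (-0.142857, 1.000000)
Requested entry of v2: -9/63 = -0.14286

-0.14286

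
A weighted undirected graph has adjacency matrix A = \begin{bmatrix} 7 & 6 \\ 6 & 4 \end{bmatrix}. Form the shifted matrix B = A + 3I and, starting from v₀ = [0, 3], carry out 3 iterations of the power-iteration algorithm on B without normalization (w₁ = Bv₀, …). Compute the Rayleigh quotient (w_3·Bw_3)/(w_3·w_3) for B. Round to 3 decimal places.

B = A + 3I has rows (10, 6); (6, 7)
w1 = Bv₀ = (18, 21)
w2 = Bw1 = (306, 255)
w3 = Bw2 = (4590, 3621)
Bw3 = (67626, 52887)
w3·Bw3 = 501907167; w3·w3 = 34179741; μ ≈ 501907167/34179741 = 14.684

μ ≈ 14.684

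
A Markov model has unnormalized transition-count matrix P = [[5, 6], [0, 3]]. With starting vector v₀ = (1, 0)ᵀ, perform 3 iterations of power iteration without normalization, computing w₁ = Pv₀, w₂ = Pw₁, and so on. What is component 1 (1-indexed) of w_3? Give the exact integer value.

w1 = Pv₀ = (5·1 + 6·0; 0·1 + 3·0) = (5, 0)
w2 = Pw1 = (5·5 + 6·0; 0·5 + 3·0) = (25, 0)
w3 = Pw2 = (125, 0)
The requested component of w3 is 125.

125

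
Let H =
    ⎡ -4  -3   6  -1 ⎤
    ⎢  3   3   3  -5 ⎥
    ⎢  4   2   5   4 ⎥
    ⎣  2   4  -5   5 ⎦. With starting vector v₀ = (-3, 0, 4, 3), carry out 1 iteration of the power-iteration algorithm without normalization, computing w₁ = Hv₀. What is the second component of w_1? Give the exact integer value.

w1 = Hv₀ = ((-4)·(-3) + (-3)·0 + 6·4 + (-1)·3; 3·(-3) + 3·0 + 3·4 + (-5)·3; 4·(-3) + 2·0 + 5·4 + 4·3; 2·(-3) + 4·0 + (-5)·4 + 5·3) = (33, -12, 20, -11)
The requested component of w1 is -12.

-12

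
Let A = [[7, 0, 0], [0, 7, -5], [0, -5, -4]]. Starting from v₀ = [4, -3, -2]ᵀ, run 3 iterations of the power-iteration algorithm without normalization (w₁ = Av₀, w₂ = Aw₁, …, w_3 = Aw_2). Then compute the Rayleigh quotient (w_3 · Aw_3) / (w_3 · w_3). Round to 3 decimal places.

λ ≈ 6.851

w1 = Av₀ = (28, -11, 23)
w2 = Aw1 = (196, -192, -37)
w3 = Aw2 = (1372, -1159, 1108)
Aw3 = (9604, -13653, 1363)
w3·Aw3 = 1372·9604 + (-1159)·(-13653) + 1108·1363 = 30510719; w3·w3 = 1372·1372 + (-1159)·(-1159) + 1108·1108 = 4453329
λ ≈ 30510719/4453329 = 6.851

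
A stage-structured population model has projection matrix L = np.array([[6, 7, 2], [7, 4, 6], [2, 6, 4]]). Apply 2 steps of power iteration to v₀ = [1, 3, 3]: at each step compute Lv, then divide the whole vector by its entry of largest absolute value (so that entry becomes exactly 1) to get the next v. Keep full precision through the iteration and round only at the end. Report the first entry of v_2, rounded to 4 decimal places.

0.9124

Lv0 = (33.00000, 37.00000, 32.00000); divide by 37.00000 → v1 = (0.89189, 1.00000, 0.86486)
Lv1 = (14.08108, 15.43243, 11.24324); divide by 15.43243 → v2 = (0.91243, 1.00000, 0.72855)
Requested entry of v2: 521/571 = 0.9124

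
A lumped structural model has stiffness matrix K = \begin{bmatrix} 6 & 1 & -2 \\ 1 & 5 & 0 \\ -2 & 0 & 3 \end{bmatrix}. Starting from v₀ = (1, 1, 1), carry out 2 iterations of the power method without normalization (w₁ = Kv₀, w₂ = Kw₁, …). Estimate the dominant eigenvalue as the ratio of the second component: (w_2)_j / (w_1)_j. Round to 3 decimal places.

5.833

w1 = Kv₀ = (6·1 + 1·1 + (-2)·1; 1·1 + 5·1 + 0·1; (-2)·1 + 0·1 + 3·1) = (5, 6, 1)
w2 = Kw1 = (6·5 + 1·6 + (-2)·1; 1·5 + 5·6 + 0·1; (-2)·5 + 0·6 + 3·1) = (34, 35, -7)
Ratio at component: 35 / 6 = 5.833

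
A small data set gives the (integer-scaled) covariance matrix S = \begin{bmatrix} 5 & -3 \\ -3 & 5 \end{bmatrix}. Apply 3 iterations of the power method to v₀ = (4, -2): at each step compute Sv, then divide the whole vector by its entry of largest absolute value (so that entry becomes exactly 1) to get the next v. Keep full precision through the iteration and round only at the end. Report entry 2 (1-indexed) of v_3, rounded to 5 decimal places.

Sv0 = (26.000000, -22.000000); divide by 26.000000 → v1 = (1.000000, -0.846154)
Sv1 = (7.538462, -7.230769); divide by 7.538462 → v2 = (1.000000, -0.959184)
Sv2 = (7.877551, -7.795918); divide by 7.877551 → v3 = (1.000000, -0.989637)
Requested entry of v3: -1528/1544 = -0.98964

-0.98964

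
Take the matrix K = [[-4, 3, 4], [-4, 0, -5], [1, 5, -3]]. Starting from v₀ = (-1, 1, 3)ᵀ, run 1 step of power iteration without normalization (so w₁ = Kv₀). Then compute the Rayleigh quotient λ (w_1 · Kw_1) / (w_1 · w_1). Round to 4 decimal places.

λ ≈ -3.5207

w1 = Kv₀ = ((-4)·(-1) + 3·1 + 4·3; (-4)·(-1) + 0·1 + (-5)·3; 1·(-1) + 5·1 + (-3)·3) = (19, -11, -5)
Kw1 = (-129, -51, -21)
w1·Kw1 = 19·(-129) + (-11)·(-51) + (-5)·(-21) = -1785; w1·w1 = 19·19 + (-11)·(-11) + (-5)·(-5) = 507
λ ≈ -1785/507 = -3.5207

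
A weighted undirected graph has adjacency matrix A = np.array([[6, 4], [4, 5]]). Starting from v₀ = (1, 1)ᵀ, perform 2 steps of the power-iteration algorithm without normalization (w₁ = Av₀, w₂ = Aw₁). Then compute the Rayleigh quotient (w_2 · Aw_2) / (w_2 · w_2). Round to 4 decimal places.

λ ≈ 9.5311

w1 = Av₀ = (10, 9)
w2 = Aw1 = (96, 85)
Aw2 = (916, 809)
w2·Aw2 = 96·916 + 85·809 = 156701; w2·w2 = 96·96 + 85·85 = 16441
λ ≈ 156701/16441 = 9.5311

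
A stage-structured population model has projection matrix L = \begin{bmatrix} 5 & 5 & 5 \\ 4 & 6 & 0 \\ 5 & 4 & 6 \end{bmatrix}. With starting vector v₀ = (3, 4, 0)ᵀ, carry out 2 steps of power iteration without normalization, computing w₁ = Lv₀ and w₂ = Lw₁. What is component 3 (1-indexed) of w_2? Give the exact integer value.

505

w1 = Lv₀ = (5·3 + 5·4 + 5·0; 4·3 + 6·4 + 0·0; 5·3 + 4·4 + 6·0) = (35, 36, 31)
w2 = Lw1 = (5·35 + 5·36 + 5·31; 4·35 + 6·36 + 0·31; 5·35 + 4·36 + 6·31) = (510, 356, 505)
The requested component of w2 is 505.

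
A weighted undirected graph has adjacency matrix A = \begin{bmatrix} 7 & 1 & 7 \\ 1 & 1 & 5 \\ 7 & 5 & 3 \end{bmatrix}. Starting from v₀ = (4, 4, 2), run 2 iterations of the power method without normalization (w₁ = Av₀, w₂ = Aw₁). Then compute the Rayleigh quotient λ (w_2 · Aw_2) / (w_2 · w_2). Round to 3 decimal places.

λ ≈ 13.460

w1 = Av₀ = (46, 18, 54)
w2 = Aw1 = (718, 334, 574)
Aw2 = (9378, 3922, 8418)
w2·Aw2 = 718·9378 + 334·3922 + 574·8418 = 12875284; w2·w2 = 718·718 + 334·334 + 574·574 = 956556
λ ≈ 12875284/956556 = 13.460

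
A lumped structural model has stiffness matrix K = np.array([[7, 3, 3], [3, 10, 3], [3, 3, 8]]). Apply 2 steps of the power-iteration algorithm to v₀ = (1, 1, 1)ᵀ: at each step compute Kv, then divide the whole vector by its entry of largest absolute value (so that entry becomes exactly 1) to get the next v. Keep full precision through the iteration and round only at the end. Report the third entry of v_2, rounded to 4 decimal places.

Kv0 = (13.00000, 16.00000, 14.00000); divide by 16.00000 → v1 = (0.81250, 1.00000, 0.87500)
Kv1 = (11.31250, 15.06250, 12.43750); divide by 15.06250 → v2 = (0.75104, 1.00000, 0.82573)
Requested entry of v2: 199/241 = 0.8257

0.8257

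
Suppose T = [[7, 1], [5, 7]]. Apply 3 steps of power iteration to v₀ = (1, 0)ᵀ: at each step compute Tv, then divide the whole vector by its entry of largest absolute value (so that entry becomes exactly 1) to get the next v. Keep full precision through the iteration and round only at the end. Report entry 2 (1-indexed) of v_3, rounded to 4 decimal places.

1.0000

Tv0 = (7.00000, 5.00000); divide by 7.00000 → v1 = (1.00000, 0.71429)
Tv1 = (7.71429, 10.00000); divide by 10.00000 → v2 = (0.77143, 1.00000)
Tv2 = (6.40000, 10.85714); divide by 10.85714 → v3 = (0.58947, 1.00000)
Requested entry of v3: 760/760 = 1.0000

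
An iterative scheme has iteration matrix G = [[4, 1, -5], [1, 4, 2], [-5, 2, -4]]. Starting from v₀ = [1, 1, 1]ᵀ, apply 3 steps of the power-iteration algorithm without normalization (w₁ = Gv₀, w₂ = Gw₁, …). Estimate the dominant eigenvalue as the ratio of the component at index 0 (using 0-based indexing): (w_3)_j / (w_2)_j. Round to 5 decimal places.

λ ≈ -0.66667

w1 = Gv₀ = (4·1 + 1·1 + (-5)·1; 1·1 + 4·1 + 2·1; (-5)·1 + 2·1 + (-4)·1) = (0, 7, -7)
w2 = Gw1 = (4·0 + 1·7 + (-5)·(-7); 1·0 + 4·7 + 2·(-7); (-5)·0 + 2·7 + (-4)·(-7)) = (42, 14, 42)
w3 = Gw2 = (-28, 182, -350)
Ratio at component: -28 / 42 = -0.66667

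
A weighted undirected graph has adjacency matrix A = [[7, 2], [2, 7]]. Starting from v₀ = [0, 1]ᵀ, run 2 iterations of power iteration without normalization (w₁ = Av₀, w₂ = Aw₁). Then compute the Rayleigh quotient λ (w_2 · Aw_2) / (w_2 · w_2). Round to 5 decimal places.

λ ≈ 8.65210

w1 = Av₀ = (2, 7)
w2 = Aw1 = (28, 53)
Aw2 = (302, 427)
w2·Aw2 = 28·302 + 53·427 = 31087; w2·w2 = 28·28 + 53·53 = 3593
λ ≈ 31087/3593 = 8.65210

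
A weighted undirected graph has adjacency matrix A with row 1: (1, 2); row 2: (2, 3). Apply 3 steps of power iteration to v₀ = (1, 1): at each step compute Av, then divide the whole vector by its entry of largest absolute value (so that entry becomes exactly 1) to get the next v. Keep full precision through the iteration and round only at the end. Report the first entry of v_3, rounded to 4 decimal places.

0.6180

Av0 = (3.00000, 5.00000); divide by 5.00000 → v1 = (0.60000, 1.00000)
Av1 = (2.60000, 4.20000); divide by 4.20000 → v2 = (0.61905, 1.00000)
Av2 = (2.61905, 4.23810); divide by 4.23810 → v3 = (0.61798, 1.00000)
Requested entry of v3: 55/89 = 0.6180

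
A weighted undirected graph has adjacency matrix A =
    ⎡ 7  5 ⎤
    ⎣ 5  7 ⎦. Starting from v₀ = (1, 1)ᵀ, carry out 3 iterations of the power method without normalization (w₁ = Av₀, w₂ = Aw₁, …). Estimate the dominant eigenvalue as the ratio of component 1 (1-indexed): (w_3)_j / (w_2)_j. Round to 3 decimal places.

12.000

w1 = Av₀ = (7·1 + 5·1; 5·1 + 7·1) = (12, 12)
w2 = Aw1 = (7·12 + 5·12; 5·12 + 7·12) = (144, 144)
w3 = Aw2 = (1728, 1728)
Ratio at component: 1728 / 144 = 12.000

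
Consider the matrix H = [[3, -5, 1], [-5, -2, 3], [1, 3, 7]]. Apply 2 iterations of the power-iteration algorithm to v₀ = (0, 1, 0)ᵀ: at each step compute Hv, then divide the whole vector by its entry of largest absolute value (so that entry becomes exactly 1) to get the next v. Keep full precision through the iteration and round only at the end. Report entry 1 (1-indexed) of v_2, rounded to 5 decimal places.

-0.05263

Hv0 = (-5.000000, -2.000000, 3.000000); divide by -5.000000 → v1 = (1.000000, 0.400000, -0.600000)
Hv1 = (0.400000, -7.600000, -2.000000); divide by -7.600000 → v2 = (-0.052632, 1.000000, 0.263158)
Requested entry of v2: -2/38 = -0.05263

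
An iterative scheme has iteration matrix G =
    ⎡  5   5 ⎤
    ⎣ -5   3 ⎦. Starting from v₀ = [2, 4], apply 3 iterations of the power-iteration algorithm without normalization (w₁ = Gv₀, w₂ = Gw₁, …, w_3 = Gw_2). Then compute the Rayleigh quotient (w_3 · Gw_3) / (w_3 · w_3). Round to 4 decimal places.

λ ≈ 3.0084

w1 = Gv₀ = (5·2 + 5·4; (-5)·2 + 3·4) = (30, 2)
w2 = Gw1 = (5·30 + 5·2; (-5)·30 + 3·2) = (160, -144)
w3 = Gw2 = (80, -1232)
Gw3 = (-5760, -4096)
w3·Gw3 = 80·(-5760) + (-1232)·(-4096) = 4585472; w3·w3 = 80·80 + (-1232)·(-1232) = 1524224
λ ≈ 4585472/1524224 = 3.0084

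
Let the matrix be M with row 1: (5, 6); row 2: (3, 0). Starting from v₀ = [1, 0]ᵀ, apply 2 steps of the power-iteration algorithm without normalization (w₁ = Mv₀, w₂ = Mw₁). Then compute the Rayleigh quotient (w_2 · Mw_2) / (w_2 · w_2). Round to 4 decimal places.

7.2565

w1 = Mv₀ = (5·1 + 6·0; 3·1 + 0·0) = (5, 3)
w2 = Mw1 = (5·5 + 6·3; 3·5 + 0·3) = (43, 15)
Mw2 = (305, 129)
w2·Mw2 = 43·305 + 15·129 = 15050; w2·w2 = 43·43 + 15·15 = 2074
λ ≈ 15050/2074 = 7.2565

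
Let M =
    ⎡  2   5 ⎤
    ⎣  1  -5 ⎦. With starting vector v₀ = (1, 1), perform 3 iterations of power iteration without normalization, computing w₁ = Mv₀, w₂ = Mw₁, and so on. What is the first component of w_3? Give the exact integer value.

w1 = Mv₀ = (7, -4)
w2 = Mw1 = (-6, 27)
w3 = Mw2 = (123, -141)
The requested component of w3 is 123.

123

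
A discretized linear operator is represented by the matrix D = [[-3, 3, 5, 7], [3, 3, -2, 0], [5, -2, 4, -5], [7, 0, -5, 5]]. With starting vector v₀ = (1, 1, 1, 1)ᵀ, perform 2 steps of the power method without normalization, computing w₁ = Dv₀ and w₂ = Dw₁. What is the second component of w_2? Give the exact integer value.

w1 = Dv₀ = (12, 4, 2, 7)
w2 = Dw1 = (35, 44, 25, 109)
The requested component of w2 is 44.

44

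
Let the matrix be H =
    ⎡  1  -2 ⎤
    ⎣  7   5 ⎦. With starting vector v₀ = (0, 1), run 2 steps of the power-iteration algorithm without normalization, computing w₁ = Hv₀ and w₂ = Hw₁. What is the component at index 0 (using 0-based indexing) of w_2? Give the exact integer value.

w1 = Hv₀ = (1·0 + (-2)·1; 7·0 + 5·1) = (-2, 5)
w2 = Hw1 = (1·(-2) + (-2)·5; 7·(-2) + 5·5) = (-12, 11)
The requested component of w2 is -12.

-12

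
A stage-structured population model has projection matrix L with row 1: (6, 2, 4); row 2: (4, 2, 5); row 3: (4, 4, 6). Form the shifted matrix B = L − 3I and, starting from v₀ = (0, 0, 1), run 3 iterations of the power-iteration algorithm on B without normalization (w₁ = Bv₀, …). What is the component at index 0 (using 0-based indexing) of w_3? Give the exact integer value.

B = L − 3I has rows (3, 2, 4); (4, -1, 5); (4, 4, 3)
w1 = Bv₀ = (3·0 + 2·0 + 4·1; 4·0 + (-1)·0 + 5·1; 4·0 + 4·0 + 3·1) = (4, 5, 3)
w2 = Bw1 = (3·4 + 2·5 + 4·3; 4·4 + (-1)·5 + 5·3; 4·4 + 4·5 + 3·3) = (34, 26, 45)
w3 = Bw2 = (334, 335, 375)
Requested component of w3: 334

334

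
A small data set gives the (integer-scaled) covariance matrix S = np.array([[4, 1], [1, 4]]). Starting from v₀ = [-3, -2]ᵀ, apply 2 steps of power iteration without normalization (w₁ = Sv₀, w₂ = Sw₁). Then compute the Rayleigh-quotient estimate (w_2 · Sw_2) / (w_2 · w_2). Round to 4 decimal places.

w1 = Sv₀ = (4·(-3) + 1·(-2); 1·(-3) + 4·(-2)) = (-14, -11)
w2 = Sw1 = (4·(-14) + 1·(-11); 1·(-14) + 4·(-11)) = (-67, -58)
Sw2 = (-326, -299)
w2·Sw2 = (-67)·(-326) + (-58)·(-299) = 39184; w2·w2 = (-67)·(-67) + (-58)·(-58) = 7853
λ ≈ 39184/7853 = 4.9897

4.9897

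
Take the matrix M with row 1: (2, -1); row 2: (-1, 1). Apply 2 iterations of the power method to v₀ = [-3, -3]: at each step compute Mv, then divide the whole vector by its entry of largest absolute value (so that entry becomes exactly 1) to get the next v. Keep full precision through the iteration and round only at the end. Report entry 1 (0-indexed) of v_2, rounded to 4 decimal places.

-0.5000

Mv0 = (-3.00000, 0.00000); divide by -3.00000 → v1 = (1.00000, 0.00000)
Mv1 = (2.00000, -1.00000); divide by 2.00000 → v2 = (1.00000, -0.50000)
Requested entry of v2: 3/-6 = -0.5000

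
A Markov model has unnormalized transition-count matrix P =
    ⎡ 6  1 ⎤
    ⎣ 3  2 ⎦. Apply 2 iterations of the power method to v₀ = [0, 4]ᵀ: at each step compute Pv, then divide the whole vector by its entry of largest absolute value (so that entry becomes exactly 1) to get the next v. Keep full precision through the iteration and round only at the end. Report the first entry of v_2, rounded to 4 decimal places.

1.0000

Pv0 = (4.00000, 8.00000); divide by 8.00000 → v1 = (0.50000, 1.00000)
Pv1 = (4.00000, 3.50000); divide by 4.00000 → v2 = (1.00000, 0.87500)
Requested entry of v2: 32/32 = 1.0000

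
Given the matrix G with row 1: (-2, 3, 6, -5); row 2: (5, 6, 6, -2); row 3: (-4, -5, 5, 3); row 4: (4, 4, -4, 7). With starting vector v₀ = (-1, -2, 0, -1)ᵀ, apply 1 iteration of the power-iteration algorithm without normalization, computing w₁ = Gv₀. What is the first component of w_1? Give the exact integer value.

w1 = Gv₀ = (1, -15, 11, -19)
The requested component of w1 is 1.

1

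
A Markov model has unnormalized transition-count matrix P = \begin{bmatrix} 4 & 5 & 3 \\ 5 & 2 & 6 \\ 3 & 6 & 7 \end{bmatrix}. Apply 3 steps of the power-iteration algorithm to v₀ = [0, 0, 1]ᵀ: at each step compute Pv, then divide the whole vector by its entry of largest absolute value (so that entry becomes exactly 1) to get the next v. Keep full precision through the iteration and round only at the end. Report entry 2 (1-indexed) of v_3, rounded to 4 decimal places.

0.8065

Pv0 = (3.00000, 6.00000, 7.00000); divide by 7.00000 → v1 = (0.42857, 0.85714, 1.00000)
Pv1 = (9.00000, 9.85714, 13.42857); divide by 13.42857 → v2 = (0.67021, 0.73404, 1.00000)
Pv2 = (9.35106, 10.81915, 13.41489); divide by 13.41489 → v3 = (0.69707, 0.80650, 1.00000)
Requested entry of v3: 1017/1261 = 0.8065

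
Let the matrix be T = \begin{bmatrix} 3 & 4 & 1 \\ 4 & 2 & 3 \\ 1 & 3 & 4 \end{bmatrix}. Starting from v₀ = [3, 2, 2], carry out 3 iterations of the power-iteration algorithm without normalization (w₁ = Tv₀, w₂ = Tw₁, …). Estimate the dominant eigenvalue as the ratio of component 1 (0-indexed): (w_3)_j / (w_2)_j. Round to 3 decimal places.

w1 = Tv₀ = (3·3 + 4·2 + 1·2; 4·3 + 2·2 + 3·2; 1·3 + 3·2 + 4·2) = (19, 22, 17)
w2 = Tw1 = (3·19 + 4·22 + 1·17; 4·19 + 2·22 + 3·17; 1·19 + 3·22 + 4·17) = (162, 171, 153)
w3 = Tw2 = (1323, 1449, 1287)
Ratio at component: 1449 / 171 = 8.474

λ ≈ 8.474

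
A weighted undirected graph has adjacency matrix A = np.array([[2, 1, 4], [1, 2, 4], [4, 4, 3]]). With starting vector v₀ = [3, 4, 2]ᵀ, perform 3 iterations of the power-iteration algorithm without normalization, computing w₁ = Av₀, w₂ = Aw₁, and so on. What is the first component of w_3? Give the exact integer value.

w1 = Av₀ = (18, 19, 34)
w2 = Aw1 = (191, 192, 250)
w3 = Aw2 = (1574, 1575, 2282)
The requested component of w3 is 1574.

1574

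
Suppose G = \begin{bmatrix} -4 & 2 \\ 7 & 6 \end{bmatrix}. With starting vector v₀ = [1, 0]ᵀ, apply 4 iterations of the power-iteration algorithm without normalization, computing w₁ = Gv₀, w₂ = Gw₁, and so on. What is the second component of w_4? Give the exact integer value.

1120

w1 = Gv₀ = ((-4)·1 + 2·0; 7·1 + 6·0) = (-4, 7)
w2 = Gw1 = ((-4)·(-4) + 2·7; 7·(-4) + 6·7) = (30, 14)
w3 = Gw2 = (-92, 294)
w4 = Gw3 = (956, 1120)
The requested component of w4 is 1120.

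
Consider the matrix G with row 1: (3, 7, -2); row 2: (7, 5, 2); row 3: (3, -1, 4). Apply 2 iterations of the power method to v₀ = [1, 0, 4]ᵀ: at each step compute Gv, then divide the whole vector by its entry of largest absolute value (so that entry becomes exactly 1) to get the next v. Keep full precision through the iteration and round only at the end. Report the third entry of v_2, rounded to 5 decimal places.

Gv0 = (-5.000000, 15.000000, 19.000000); divide by 19.000000 → v1 = (-0.263158, 0.789474, 1.000000)
Gv1 = (2.736842, 4.105263, 2.421053); divide by 4.105263 → v2 = (0.666667, 1.000000, 0.589744)
Requested entry of v2: 46/78 = 0.58974

0.58974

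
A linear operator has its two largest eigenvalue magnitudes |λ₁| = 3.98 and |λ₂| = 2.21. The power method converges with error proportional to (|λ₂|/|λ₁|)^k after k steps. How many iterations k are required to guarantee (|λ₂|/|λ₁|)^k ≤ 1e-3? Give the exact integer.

|λ₂/λ₁| = 2.21/3.98 = 0.55528
Need k ≥ ln(1e-3) / ln(0.55528) = -6.9078 / -0.5883 ≈ 11.742
Smallest integer k satisfying the bound: 12

12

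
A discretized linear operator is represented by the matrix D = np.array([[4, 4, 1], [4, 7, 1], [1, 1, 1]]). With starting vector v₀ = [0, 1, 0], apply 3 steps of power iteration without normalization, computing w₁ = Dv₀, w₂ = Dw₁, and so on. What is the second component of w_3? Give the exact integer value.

w1 = Dv₀ = (4·0 + 4·1 + 1·0; 4·0 + 7·1 + 1·0; 1·0 + 1·1 + 1·0) = (4, 7, 1)
w2 = Dw1 = (4·4 + 4·7 + 1·1; 4·4 + 7·7 + 1·1; 1·4 + 1·7 + 1·1) = (45, 66, 12)
w3 = Dw2 = (456, 654, 123)
The requested component of w3 is 654.

654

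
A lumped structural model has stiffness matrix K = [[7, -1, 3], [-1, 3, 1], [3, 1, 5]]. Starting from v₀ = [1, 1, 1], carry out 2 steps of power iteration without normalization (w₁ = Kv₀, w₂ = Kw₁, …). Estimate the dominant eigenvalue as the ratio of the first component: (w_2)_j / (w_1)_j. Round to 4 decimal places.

w1 = Kv₀ = (9, 3, 9)
w2 = Kw1 = (87, 9, 75)
Ratio at component: 87 / 9 = 9.6667

λ ≈ 9.6667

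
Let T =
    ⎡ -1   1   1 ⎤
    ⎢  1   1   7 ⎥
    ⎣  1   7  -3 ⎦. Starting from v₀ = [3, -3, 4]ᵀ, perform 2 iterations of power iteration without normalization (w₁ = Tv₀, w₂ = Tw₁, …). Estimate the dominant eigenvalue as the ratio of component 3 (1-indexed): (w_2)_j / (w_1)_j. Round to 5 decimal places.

-9.46667

w1 = Tv₀ = ((-1)·3 + 1·(-3) + 1·4; 1·3 + 1·(-3) + 7·4; 1·3 + 7·(-3) + (-3)·4) = (-2, 28, -30)
w2 = Tw1 = ((-1)·(-2) + 1·28 + 1·(-30); 1·(-2) + 1·28 + 7·(-30); 1·(-2) + 7·28 + (-3)·(-30)) = (0, -184, 284)
Ratio at component: 284 / -30 = -9.46667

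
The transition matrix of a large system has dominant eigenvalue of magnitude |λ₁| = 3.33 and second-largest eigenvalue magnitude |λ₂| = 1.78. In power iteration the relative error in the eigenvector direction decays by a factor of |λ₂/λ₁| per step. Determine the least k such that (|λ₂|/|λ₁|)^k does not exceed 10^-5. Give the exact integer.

|λ₂/λ₁| = 1.78/3.33 = 0.53453
Need k ≥ ln(10^-5) / ln(0.53453) = -11.5129 / -0.6264 ≈ 18.381
Smallest integer k satisfying the bound: 19

19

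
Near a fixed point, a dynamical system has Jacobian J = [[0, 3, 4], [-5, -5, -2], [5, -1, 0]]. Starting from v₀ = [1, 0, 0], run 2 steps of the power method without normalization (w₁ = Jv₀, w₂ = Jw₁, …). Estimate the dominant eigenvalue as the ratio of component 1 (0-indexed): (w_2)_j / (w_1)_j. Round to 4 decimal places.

λ ≈ -3.0000

w1 = Jv₀ = (0, -5, 5)
w2 = Jw1 = (5, 15, 5)
Ratio at component: 15 / -5 = -3.0000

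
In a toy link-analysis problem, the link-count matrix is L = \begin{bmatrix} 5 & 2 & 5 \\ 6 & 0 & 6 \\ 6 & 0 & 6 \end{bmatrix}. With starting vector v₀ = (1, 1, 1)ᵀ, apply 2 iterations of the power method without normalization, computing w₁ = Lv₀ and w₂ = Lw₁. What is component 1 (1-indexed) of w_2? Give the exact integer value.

w1 = Lv₀ = (5·1 + 2·1 + 5·1; 6·1 + 0·1 + 6·1; 6·1 + 0·1 + 6·1) = (12, 12, 12)
w2 = Lw1 = (5·12 + 2·12 + 5·12; 6·12 + 0·12 + 6·12; 6·12 + 0·12 + 6·12) = (144, 144, 144)
The requested component of w2 is 144.

144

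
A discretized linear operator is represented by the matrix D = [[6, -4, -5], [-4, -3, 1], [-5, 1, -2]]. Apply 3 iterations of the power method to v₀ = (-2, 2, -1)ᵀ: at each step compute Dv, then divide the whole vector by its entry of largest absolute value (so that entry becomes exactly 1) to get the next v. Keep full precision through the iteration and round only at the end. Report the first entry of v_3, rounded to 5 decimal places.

Dv0 = (-15.000000, 1.000000, 14.000000); divide by -15.000000 → v1 = (1.000000, -0.066667, -0.933333)
Dv1 = (10.933333, -4.733333, -3.200000); divide by 10.933333 → v2 = (1.000000, -0.432927, -0.292683)
Dv2 = (9.195122, -2.993902, -4.847561); divide by 9.195122 → v3 = (1.000000, -0.325597, -0.527188)
Requested entry of v3: -1508/-1508 = 1.00000

1.00000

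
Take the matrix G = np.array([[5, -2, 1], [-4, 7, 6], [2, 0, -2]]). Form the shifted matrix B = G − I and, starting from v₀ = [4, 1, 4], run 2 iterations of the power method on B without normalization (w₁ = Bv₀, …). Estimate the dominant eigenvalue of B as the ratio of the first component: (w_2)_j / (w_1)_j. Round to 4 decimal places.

μ ≈ 2.2222

B = G − I has rows (4, -2, 1); (-4, 6, 6); (2, 0, -3)
w1 = Bv₀ = (4·4 + (-2)·1 + 1·4; (-4)·4 + 6·1 + 6·4; 2·4 + 0·1 + (-3)·4) = (18, 14, -4)
w2 = Bw1 = (4·18 + (-2)·14 + 1·(-4); (-4)·18 + 6·14 + 6·(-4); 2·18 + 0·14 + (-3)·(-4)) = (40, -12, 48)
Ratio: 40/18 = 2.2222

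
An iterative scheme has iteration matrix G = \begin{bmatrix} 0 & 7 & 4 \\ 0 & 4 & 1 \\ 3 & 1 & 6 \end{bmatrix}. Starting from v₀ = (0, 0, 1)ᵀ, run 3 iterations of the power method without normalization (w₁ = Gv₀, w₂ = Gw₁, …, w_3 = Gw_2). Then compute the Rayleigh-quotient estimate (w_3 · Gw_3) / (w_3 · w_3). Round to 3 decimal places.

w1 = Gv₀ = (4, 1, 6)
w2 = Gw1 = (31, 10, 49)
w3 = Gw2 = (266, 89, 397)
Gw3 = (2211, 753, 3269)
w3·Gw3 = 266·2211 + 89·753 + 397·3269 = 1952936; w3·w3 = 266·266 + 89·89 + 397·397 = 236286
λ ≈ 1952936/236286 = 8.265

λ ≈ 8.265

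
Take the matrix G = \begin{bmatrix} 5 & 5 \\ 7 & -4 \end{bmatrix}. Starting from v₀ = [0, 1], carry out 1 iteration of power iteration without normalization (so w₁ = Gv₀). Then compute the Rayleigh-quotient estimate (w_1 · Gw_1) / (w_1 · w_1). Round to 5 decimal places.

-4.36585

w1 = Gv₀ = (5, -4)
Gw1 = (5, 51)
w1·Gw1 = 5·5 + (-4)·51 = -179; w1·w1 = 5·5 + (-4)·(-4) = 41
λ ≈ -179/41 = -4.36585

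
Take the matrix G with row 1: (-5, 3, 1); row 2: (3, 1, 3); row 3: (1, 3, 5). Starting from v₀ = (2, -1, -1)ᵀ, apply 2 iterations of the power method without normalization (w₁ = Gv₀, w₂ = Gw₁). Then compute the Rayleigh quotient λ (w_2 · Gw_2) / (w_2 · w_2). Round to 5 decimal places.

w1 = Gv₀ = ((-5)·2 + 3·(-1) + 1·(-1); 3·2 + 1·(-1) + 3·(-1); 1·2 + 3·(-1) + 5·(-1)) = (-14, 2, -6)
w2 = Gw1 = ((-5)·(-14) + 3·2 + 1·(-6); 3·(-14) + 1·2 + 3·(-6); 1·(-14) + 3·2 + 5·(-6)) = (70, -58, -38)
Gw2 = (-562, 38, -294)
w2·Gw2 = 70·(-562) + (-58)·38 + (-38)·(-294) = -30372; w2·w2 = 70·70 + (-58)·(-58) + (-38)·(-38) = 9708
λ ≈ -30372/9708 = -3.12855

λ ≈ -3.12855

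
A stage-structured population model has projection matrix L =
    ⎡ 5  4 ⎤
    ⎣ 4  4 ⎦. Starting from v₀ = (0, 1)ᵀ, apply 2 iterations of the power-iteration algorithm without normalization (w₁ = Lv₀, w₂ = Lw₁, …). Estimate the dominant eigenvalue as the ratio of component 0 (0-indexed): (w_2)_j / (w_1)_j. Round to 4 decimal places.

λ ≈ 9.0000

w1 = Lv₀ = (5·0 + 4·1; 4·0 + 4·1) = (4, 4)
w2 = Lw1 = (5·4 + 4·4; 4·4 + 4·4) = (36, 32)
Ratio at component: 36 / 4 = 9.0000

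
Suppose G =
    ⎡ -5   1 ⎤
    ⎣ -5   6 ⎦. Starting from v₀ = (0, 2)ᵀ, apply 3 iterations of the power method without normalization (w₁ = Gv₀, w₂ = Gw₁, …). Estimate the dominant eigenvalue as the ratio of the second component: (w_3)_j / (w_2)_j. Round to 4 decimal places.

λ ≈ 5.8387

w1 = Gv₀ = ((-5)·0 + 1·2; (-5)·0 + 6·2) = (2, 12)
w2 = Gw1 = ((-5)·2 + 1·12; (-5)·2 + 6·12) = (2, 62)
w3 = Gw2 = (52, 362)
Ratio at component: 362 / 62 = 5.8387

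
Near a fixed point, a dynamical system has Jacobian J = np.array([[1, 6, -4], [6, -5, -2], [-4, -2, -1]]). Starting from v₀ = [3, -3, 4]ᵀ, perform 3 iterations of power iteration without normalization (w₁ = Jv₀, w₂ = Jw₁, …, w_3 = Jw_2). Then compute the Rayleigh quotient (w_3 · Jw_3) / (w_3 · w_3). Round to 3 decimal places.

w1 = Jv₀ = (1·3 + 6·(-3) + (-4)·4; 6·3 + (-5)·(-3) + (-2)·4; (-4)·3 + (-2)·(-3) + (-1)·4) = (-31, 25, -10)
w2 = Jw1 = (1·(-31) + 6·25 + (-4)·(-10); 6·(-31) + (-5)·25 + (-2)·(-10); (-4)·(-31) + (-2)·25 + (-1)·(-10)) = (159, -291, 84)
w3 = Jw2 = (-1923, 2241, -138)
Jw3 = (12075, -22467, 3348)
w3·Jw3 = (-1923)·12075 + 2241·(-22467) + (-138)·3348 = -74030796; w3·w3 = (-1923)·(-1923) + 2241·2241 + (-138)·(-138) = 8739054
λ ≈ -74030796/8739054 = -8.471

λ ≈ -8.471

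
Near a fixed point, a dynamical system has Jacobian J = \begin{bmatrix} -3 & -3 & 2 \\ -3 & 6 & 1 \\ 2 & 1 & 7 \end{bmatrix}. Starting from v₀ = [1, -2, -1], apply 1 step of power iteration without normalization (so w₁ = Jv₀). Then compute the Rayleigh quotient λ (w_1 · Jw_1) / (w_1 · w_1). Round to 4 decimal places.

w1 = Jv₀ = (1, -16, -7)
Jw1 = (31, -106, -63)
w1·Jw1 = 1·31 + (-16)·(-106) + (-7)·(-63) = 2168; w1·w1 = 1·1 + (-16)·(-16) + (-7)·(-7) = 306
λ ≈ 2168/306 = 7.0850

λ ≈ 7.0850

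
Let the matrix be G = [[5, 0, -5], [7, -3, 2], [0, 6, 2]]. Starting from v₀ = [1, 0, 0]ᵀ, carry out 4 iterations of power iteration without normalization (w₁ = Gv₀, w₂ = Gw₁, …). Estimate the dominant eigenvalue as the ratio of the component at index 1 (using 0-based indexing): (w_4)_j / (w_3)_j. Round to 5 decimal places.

w1 = Gv₀ = (5·1 + 0·0 + (-5)·0; 7·1 + (-3)·0 + 2·0; 0·1 + 6·0 + 2·0) = (5, 7, 0)
w2 = Gw1 = (5·5 + 0·7 + (-5)·0; 7·5 + (-3)·7 + 2·0; 0·5 + 6·7 + 2·0) = (25, 14, 42)
w3 = Gw2 = (-85, 217, 168)
w4 = Gw3 = (-1265, -910, 1638)
Ratio at component: -910 / 217 = -4.19355

λ ≈ -4.19355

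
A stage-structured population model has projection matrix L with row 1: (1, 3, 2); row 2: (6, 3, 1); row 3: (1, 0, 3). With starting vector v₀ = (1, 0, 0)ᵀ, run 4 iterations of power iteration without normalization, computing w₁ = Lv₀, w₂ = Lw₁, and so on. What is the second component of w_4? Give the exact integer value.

1272

w1 = Lv₀ = (1·1 + 3·0 + 2·0; 6·1 + 3·0 + 1·0; 1·1 + 0·0 + 3·0) = (1, 6, 1)
w2 = Lw1 = (1·1 + 3·6 + 2·1; 6·1 + 3·6 + 1·1; 1·1 + 0·6 + 3·1) = (21, 25, 4)
w3 = Lw2 = (104, 205, 33)
w4 = Lw3 = (785, 1272, 203)
The requested component of w4 is 1272.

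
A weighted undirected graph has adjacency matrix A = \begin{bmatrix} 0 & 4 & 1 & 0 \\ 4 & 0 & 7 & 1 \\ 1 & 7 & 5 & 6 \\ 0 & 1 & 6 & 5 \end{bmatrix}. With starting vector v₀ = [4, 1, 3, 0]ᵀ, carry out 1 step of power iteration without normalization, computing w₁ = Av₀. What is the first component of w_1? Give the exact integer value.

7

w1 = Av₀ = (0·4 + 4·1 + 1·3 + 0·0; 4·4 + 0·1 + 7·3 + 1·0; 1·4 + 7·1 + 5·3 + 6·0; 0·4 + 1·1 + 6·3 + 5·0) = (7, 37, 26, 19)
The requested component of w1 is 7.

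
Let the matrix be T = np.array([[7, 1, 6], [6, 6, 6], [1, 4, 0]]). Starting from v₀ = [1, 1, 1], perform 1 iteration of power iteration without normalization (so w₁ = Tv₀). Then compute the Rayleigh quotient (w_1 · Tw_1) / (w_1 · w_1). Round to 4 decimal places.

w1 = Tv₀ = (7·1 + 1·1 + 6·1; 6·1 + 6·1 + 6·1; 1·1 + 4·1 + 0·1) = (14, 18, 5)
Tw1 = (146, 222, 86)
w1·Tw1 = 14·146 + 18·222 + 5·86 = 6470; w1·w1 = 14·14 + 18·18 + 5·5 = 545
λ ≈ 6470/545 = 11.8716

11.8716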